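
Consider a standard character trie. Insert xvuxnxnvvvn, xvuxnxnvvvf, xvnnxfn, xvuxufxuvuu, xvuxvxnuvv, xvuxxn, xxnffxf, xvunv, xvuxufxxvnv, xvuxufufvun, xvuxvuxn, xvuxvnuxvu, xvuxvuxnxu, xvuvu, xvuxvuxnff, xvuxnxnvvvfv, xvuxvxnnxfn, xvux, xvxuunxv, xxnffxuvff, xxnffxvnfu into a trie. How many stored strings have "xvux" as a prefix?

14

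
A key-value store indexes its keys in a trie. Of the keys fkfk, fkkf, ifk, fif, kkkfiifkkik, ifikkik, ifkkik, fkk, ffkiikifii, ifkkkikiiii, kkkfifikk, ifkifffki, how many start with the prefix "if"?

5

Walk to "if"; the words in its subtree are exactly those with that prefix.
Matches: "ifikkik", "ifk", "ifkifffki", "ifkkik", "ifkkkikiiii"
Count: 5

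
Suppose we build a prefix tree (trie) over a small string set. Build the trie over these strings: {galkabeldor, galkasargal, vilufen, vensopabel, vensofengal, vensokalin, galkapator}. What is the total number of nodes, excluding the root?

49

For each word, the new-node count is its length minus the longest prefix already in the trie:
  "galkabeldor" → 11 new (g, a, l, k, a, b, e, l, d, o, r)
  "galkasargal" → prefix "galka" already present; 6 new (s, a, r, g, a, l)
  "vilufen" → 7 new (v, i, l, u, f, e, n)
  "vensopabel" → prefix "v" already present; 9 new (e, n, s, o, p, a, b, e, l)
  "vensofengal" → prefix "venso" already present; 6 new (f, e, n, g, a, l)
  "vensokalin" → prefix "venso" already present; 5 new (k, a, l, i, n)
  "galkapator" → prefix "galka" already present; 5 new (p, a, t, o, r)
Total nodes = 11 + 6 + 7 + 9 + 6 + 5 + 5 = 49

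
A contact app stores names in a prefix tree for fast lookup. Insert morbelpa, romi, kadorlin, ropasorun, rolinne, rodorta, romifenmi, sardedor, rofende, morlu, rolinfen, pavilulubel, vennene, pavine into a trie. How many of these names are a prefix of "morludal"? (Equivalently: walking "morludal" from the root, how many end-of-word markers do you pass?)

Check each prefix of "morludal" against the stored set — each match is an end-marker on the path.
Prefixes of the query that are stored words: "morlu"
Count: 1

1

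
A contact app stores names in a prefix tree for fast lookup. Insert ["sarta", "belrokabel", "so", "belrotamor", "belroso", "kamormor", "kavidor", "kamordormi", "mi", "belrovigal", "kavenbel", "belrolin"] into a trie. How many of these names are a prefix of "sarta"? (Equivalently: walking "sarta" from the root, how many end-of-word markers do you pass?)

Traverse "sarta" character by character; count nodes along the way that are marked as word ends.
Prefixes of the query that are stored words: "sarta"
Count: 1

1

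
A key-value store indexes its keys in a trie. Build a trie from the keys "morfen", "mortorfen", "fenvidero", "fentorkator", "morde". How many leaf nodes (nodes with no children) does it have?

Leaves are exactly the stored words that no other stored word extends.
Those words: "fentorkator", "fenvidero", "morde", "morfen", "mortorfen"
Leaf count: 5

5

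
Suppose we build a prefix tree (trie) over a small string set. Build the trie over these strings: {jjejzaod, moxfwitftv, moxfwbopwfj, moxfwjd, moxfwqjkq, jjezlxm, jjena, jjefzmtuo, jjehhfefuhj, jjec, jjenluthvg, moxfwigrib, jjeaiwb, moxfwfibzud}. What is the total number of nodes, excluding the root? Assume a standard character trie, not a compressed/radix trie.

71

Count nodes per top-level branch (shared prefixes stored once):
  'j'-branch (jjeaiwb, jjec, jjefzmtuo, jjehhfefuhj, jjejzaod, jjena, jjenluthvg, jjezlxm): 39 nodes
  'm'-branch (moxfwbopwfj, moxfwfibzud, moxfwigrib, moxfwitftv, moxfwjd, moxfwqjkq): 32 nodes
Sum: 71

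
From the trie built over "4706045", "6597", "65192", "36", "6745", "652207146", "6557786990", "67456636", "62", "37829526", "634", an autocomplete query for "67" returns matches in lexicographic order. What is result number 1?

Filter for "67…" and sort: "6745", "67456636"
Position 1: 6745

6745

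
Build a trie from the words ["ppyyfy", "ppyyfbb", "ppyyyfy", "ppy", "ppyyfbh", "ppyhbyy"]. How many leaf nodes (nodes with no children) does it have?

5

Leaves are exactly the stored words that no other stored word extends.
Those words: "ppyhbyy", "ppyyfbb", "ppyyfbh", "ppyyfy", "ppyyyfy"
Leaf count: 5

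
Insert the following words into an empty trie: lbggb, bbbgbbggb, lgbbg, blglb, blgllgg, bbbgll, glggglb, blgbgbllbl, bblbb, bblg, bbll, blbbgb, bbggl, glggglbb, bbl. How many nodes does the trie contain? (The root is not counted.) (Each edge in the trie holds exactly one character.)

54

Trace insertions, counting only characters that open a new branch:
  "lbggb" → 5 new (l, b, g, g, b)
  "bbbgbbggb" → 9 new (b, b, b, g, b, b, g, g, b)
  "lgbbg" → prefix "l" already present; 4 new (g, b, b, g)
  "blglb" → prefix "b" already present; 4 new (l, g, l, b)
  "blgllgg" → prefix "blgl" already present; 3 new (l, g, g)
  "bbbgll" → prefix "bbbg" already present; 2 new (l, l)
  "glggglb" → 7 new (g, l, g, g, g, l, b)
  "blgbgbllbl" → prefix "blg" already present; 7 new (b, g, b, l, l, b, l)
  "bblbb" → prefix "bb" already present; 3 new (l, b, b)
  "bblg" → prefix "bbl" already present; 1 new (g)
  "bbll" → prefix "bbl" already present; 1 new (l)
  "blbbgb" → prefix "bl" already present; 4 new (b, b, g, b)
  "bbggl" → prefix "bb" already present; 3 new (g, g, l)
  "glggglbb" → prefix "glggglb" already present; 1 new (b)
  "bbl" → prefix "bbl" already present; 0 new (none)
Total nodes = 5 + 9 + 4 + 4 + 3 + 2 + 7 + 7 + 3 + 1 + 1 + 4 + 3 + 1 + 0 = 54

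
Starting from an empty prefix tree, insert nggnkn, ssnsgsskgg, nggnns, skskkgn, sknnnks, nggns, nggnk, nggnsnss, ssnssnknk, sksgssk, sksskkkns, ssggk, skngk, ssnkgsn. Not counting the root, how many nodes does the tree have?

For each word, the new-node count is its length minus the longest prefix already in the trie:
  "nggnkn" → 6 new (n, g, g, n, k, n)
  "ssnsgsskgg" → 10 new (s, s, n, s, g, s, s, k, g, g)
  "nggnns" → prefix "nggn" already present; 2 new (n, s)
  "skskkgn" → prefix "s" already present; 6 new (k, s, k, k, g, n)
  "sknnnks" → prefix "sk" already present; 5 new (n, n, n, k, s)
  "nggns" → prefix "nggn" already present; 1 new (s)
  "nggnk" → prefix "nggnk" already present; 0 new (none)
  "nggnsnss" → prefix "nggns" already present; 3 new (n, s, s)
  "ssnssnknk" → prefix "ssns" already present; 5 new (s, n, k, n, k)
  "sksgssk" → prefix "sks" already present; 4 new (g, s, s, k)
  "sksskkkns" → prefix "sks" already present; 6 new (s, k, k, k, n, s)
  "ssggk" → prefix "ss" already present; 3 new (g, g, k)
  "skngk" → prefix "skn" already present; 2 new (g, k)
  "ssnkgsn" → prefix "ssn" already present; 4 new (k, g, s, n)
Total nodes = 6 + 10 + 2 + 6 + 5 + 1 + 0 + 3 + 5 + 4 + 6 + 3 + 2 + 4 = 57

57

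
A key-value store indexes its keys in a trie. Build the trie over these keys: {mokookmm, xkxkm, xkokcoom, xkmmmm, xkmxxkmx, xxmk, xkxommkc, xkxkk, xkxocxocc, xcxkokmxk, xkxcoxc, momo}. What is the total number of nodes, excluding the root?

For each word, the new-node count is its length minus the longest prefix already in the trie:
  "mokookmm" → 8 new (m, o, k, o, o, k, m, m)
  "xkxkm" → 5 new (x, k, x, k, m)
  "xkokcoom" → prefix "xk" already present; 6 new (o, k, c, o, o, m)
  "xkmmmm" → prefix "xk" already present; 4 new (m, m, m, m)
  "xkmxxkmx" → prefix "xkm" already present; 5 new (x, x, k, m, x)
  "xxmk" → prefix "x" already present; 3 new (x, m, k)
  "xkxommkc" → prefix "xkx" already present; 5 new (o, m, m, k, c)
  "xkxkk" → prefix "xkxk" already present; 1 new (k)
  "xkxocxocc" → prefix "xkxo" already present; 5 new (c, x, o, c, c)
  "xcxkokmxk" → prefix "x" already present; 8 new (c, x, k, o, k, m, x, k)
  "xkxcoxc" → prefix "xkx" already present; 4 new (c, o, x, c)
  "momo" → prefix "mo" already present; 2 new (m, o)
Total nodes = 8 + 5 + 6 + 4 + 5 + 3 + 5 + 1 + 5 + 8 + 4 + 2 = 56

56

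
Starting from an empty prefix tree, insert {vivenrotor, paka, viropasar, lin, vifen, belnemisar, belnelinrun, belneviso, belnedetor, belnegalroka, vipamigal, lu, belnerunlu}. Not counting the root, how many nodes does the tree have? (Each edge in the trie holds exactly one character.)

Count nodes per top-level branch (shared prefixes stored once):
  'b'-branch (belnedetor, belnegalroka, belnelinrun, belnemisar, belnerunlu, belneviso): 37 nodes
  'l'-branch (lin, lu): 4 nodes
  'p'-branch (paka): 4 nodes
  'v'-branch (vifen, vipamigal, viropasar, vivenrotor): 27 nodes
Sum: 72

72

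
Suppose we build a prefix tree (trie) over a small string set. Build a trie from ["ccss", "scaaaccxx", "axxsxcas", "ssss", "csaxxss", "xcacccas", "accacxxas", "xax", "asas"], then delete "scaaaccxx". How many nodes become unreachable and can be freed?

8

After clearing the end-marker at "scaaaccxx", prune upward until reaching a node still needed by another word.
The suffix "caaaccxx" (8 nodes) is used only by "scaaaccxx"; the node for "s" still has the child "s", so pruning stops there.
Nodes removed: 8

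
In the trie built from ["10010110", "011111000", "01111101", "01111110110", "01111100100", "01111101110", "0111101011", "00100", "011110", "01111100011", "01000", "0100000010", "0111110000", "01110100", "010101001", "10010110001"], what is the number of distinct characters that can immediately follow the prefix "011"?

1

The children of the "011" node are the distinct next characters among strings starting with "011".
Characters that immediately follow "011" among the stored strings: {1}.
That node has 1 child edge.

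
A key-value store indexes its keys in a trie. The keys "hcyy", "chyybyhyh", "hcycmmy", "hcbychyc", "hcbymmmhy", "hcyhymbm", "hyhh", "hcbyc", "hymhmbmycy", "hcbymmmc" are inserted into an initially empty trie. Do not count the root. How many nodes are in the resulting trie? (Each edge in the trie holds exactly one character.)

Count nodes per top-level branch (shared prefixes stored once):
  'c'-branch (chyybyhyh): 9 nodes
  'h'-branch (hcbyc, hcbychyc, hcbymmmc, hcbymmmhy, hcycmmy, hcyhymbm, hcyy, hyhh, hymhmbmycy): 36 nodes
Sum: 45

45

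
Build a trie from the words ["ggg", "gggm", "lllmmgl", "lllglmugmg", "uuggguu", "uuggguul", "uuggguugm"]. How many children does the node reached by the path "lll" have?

Follow the path "lll" to its node, then look at its outgoing edges.
Distinct next characters after "lll": g, m.
That node has 2 child edges.

2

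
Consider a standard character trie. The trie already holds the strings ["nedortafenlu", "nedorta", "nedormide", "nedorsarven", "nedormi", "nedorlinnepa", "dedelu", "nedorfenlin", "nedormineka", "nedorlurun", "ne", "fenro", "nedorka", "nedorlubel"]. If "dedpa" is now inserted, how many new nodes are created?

2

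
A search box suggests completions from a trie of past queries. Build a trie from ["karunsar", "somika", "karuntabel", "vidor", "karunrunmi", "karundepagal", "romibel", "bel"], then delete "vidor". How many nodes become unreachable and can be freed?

After clearing the end-marker at "vidor", prune upward until reaching a node still needed by another word.
No other word shares any prefix with "vidor", so all 5 of its nodes go.
Nodes removed: 5

5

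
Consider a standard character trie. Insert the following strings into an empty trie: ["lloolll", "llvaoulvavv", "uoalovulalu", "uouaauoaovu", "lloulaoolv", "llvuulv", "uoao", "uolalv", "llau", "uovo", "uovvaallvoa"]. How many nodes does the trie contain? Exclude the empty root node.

Count nodes per top-level branch (shared prefixes stored once):
  'l'-branch (llau, lloolll, lloulaoolv, llvaoulvavv, llvuulv): 29 nodes
  'u'-branch (uoalovulalu, uoao, uolalv, uouaauoaovu, uovo, uovvaallvoa): 35 nodes
Sum: 64

64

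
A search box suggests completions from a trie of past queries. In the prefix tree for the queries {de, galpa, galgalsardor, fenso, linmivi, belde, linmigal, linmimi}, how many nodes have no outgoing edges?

8

Leaves are exactly the stored words that no other stored word extends.
Those words: "belde", "de", "fenso", "galgalsardor", "galpa", "linmigal", "linmimi", "linmivi"
Leaf count: 8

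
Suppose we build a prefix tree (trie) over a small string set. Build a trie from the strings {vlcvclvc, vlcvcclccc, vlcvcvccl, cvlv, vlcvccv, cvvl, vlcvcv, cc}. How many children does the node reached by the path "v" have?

1

Walk "v" from the root, arriving at one node.
Distinct next characters after "v": l.
That node has 1 child edge.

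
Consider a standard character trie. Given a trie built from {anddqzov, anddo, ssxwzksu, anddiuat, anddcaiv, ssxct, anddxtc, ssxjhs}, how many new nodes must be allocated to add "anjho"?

3

"an" is already a path in the trie; the remaining "jho" must be added.
Each of the 3 remaining characters creates one node.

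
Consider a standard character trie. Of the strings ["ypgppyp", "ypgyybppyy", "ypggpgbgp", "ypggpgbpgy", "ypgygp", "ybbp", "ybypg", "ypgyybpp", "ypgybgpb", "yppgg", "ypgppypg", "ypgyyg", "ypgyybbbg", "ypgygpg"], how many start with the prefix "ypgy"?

7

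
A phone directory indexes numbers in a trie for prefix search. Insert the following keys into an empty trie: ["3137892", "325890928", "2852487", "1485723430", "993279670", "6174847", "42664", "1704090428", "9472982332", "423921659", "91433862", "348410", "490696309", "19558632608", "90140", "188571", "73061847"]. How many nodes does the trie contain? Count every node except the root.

Count nodes per top-level branch (shared prefixes stored once):
  '1'-branch (1485723430, 1704090428, 188571, 19558632608): 34 nodes
  '2'-branch (2852487): 7 nodes
  '3'-branch (3137892, 325890928, 348410): 20 nodes
  '4'-branch (423921659, 42664, 490696309): 20 nodes
  '6'-branch (6174847): 7 nodes
  '7'-branch (73061847): 8 nodes
  '9'-branch (90140, 91433862, 9472982332, 993279670): 29 nodes
Sum: 125

125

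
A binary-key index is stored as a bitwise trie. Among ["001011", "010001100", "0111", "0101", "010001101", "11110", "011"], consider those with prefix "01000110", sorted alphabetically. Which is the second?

010001101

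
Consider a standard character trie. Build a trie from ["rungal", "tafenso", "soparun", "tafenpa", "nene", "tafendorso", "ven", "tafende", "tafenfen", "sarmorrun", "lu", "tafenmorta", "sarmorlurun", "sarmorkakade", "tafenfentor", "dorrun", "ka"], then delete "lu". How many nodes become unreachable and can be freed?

2

A node on "lu"'s path can go only if nothing else ends at it or branches off below it.
No other word shares any prefix with "lu", so all 2 of its nodes go.
Nodes removed: 2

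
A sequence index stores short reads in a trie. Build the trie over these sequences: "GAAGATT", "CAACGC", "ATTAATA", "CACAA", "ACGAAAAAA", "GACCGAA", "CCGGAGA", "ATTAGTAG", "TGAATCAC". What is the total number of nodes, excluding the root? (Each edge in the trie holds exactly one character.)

Insert word by word; a character creates a node only if that edge doesn't already exist:
  "GAAGATT" → 7 new (G, A, A, G, A, T, T)
  "CAACGC" → 6 new (C, A, A, C, G, C)
  "ATTAATA" → 7 new (A, T, T, A, A, T, A)
  "CACAA" → prefix "CA" already present; 3 new (C, A, A)
  "ACGAAAAAA" → prefix "A" already present; 8 new (C, G, A, A, A, A, A, A)
  "GACCGAA" → prefix "GA" already present; 5 new (C, C, G, A, A)
  "CCGGAGA" → prefix "C" already present; 6 new (C, G, G, A, G, A)
  "ATTAGTAG" → prefix "ATTA" already present; 4 new (G, T, A, G)
  "TGAATCAC" → 8 new (T, G, A, A, T, C, A, C)
Total nodes = 7 + 6 + 7 + 3 + 8 + 5 + 6 + 4 + 8 = 54

54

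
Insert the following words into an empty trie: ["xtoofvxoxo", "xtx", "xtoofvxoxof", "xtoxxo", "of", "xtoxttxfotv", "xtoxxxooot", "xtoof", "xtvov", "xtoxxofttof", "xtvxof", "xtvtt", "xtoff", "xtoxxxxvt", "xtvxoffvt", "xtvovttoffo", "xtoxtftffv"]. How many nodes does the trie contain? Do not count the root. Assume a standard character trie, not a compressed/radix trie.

61

Trace insertions, counting only characters that open a new branch:
  "xtoofvxoxo" → 10 new (x, t, o, o, f, v, x, o, x, o)
  "xtx" → prefix "xt" already present; 1 new (x)
  "xtoofvxoxof" → prefix "xtoofvxoxo" already present; 1 new (f)
  "xtoxxo" → prefix "xto" already present; 3 new (x, x, o)
  "of" → 2 new (o, f)
  "xtoxttxfotv" → prefix "xtox" already present; 7 new (t, t, x, f, o, t, v)
  "xtoxxxooot" → prefix "xtoxx" already present; 5 new (x, o, o, o, t)
  "xtoof" → prefix "xtoof" already present; 0 new (none)
  "xtvov" → prefix "xt" already present; 3 new (v, o, v)
  "xtoxxofttof" → prefix "xtoxxo" already present; 5 new (f, t, t, o, f)
  "xtvxof" → prefix "xtv" already present; 3 new (x, o, f)
  "xtvtt" → prefix "xtv" already present; 2 new (t, t)
  "xtoff" → prefix "xto" already present; 2 new (f, f)
  "xtoxxxxvt" → prefix "xtoxxx" already present; 3 new (x, v, t)
  "xtvxoffvt" → prefix "xtvxof" already present; 3 new (f, v, t)
  "xtvovttoffo" → prefix "xtvov" already present; 6 new (t, t, o, f, f, o)
  "xtoxtftffv" → prefix "xtoxt" already present; 5 new (f, t, f, f, v)
Total nodes = 10 + 1 + 1 + 3 + 2 + 7 + 5 + 0 + 3 + 5 + 3 + 2 + 2 + 3 + 3 + 6 + 5 = 61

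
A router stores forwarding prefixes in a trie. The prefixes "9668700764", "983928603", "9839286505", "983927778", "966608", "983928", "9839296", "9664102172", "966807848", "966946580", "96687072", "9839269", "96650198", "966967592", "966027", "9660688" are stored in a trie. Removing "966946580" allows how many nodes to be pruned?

5

A node on "966946580"'s path can go only if nothing else ends at it or branches off below it.
The suffix "46580" (5 nodes) is used only by "966946580"; the node for "9669" still has the child "6", so pruning stops there.
Nodes removed: 5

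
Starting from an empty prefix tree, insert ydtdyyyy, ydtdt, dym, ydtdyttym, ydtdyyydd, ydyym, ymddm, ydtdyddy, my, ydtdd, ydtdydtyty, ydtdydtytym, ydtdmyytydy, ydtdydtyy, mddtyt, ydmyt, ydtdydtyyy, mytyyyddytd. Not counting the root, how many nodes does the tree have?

Count nodes per top-level branch (shared prefixes stored once):
  'd'-branch (dym): 3 nodes
  'm'-branch (mddtyt, my, mytyyyddytd): 16 nodes
  'y'-branch (ydmyt, ydtdd, ydtdmyytydy, ydtdt, ydtdyddy, ydtdydtyty, ydtdydtytym, ydtdydtyy, ydtdydtyyy, ydtdyttym, ydtdyyydd, ydtdyyyy, ydyym, ymddm): 43 nodes
Sum: 62

62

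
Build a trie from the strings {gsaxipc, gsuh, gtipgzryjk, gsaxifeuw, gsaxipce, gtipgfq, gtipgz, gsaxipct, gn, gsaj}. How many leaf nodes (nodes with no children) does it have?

8

Leaves are exactly the stored words that no other stored word extends.
Those words: "gn", "gsaj", "gsaxifeuw", "gsaxipce", "gsaxipct", "gsuh", "gtipgfq", "gtipgzryjk"
Leaf count: 8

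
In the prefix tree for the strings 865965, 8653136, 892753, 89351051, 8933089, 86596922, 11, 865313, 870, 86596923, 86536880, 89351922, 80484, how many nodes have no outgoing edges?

Leaves are exactly the stored words that no other stored word extends.
Those words: "11", "80484", "8653136", "86536880", "865965", "86596922", "86596923", "870", "892753", "8933089", "89351051", "89351922"
Leaf count: 12

12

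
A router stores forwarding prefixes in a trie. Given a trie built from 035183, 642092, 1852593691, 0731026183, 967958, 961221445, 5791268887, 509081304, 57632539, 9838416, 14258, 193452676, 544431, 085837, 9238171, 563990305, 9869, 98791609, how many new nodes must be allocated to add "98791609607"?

3

"98791609" is already a path in the trie; the remaining "607" must be added.
Each of the 3 remaining characters creates one node.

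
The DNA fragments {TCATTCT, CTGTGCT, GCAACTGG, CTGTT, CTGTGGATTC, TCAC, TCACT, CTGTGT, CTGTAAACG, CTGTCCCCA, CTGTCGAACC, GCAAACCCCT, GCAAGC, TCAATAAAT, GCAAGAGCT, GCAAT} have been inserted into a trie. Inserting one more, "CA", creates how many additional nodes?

"C" is already a path in the trie; the remaining "A" must be added.
Each of the 1 remaining characters creates one node.

1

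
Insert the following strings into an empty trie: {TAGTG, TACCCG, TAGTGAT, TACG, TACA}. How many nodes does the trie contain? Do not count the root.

13

Trie structure (* marks end of a word):
(root)
└─ T
   └─ A
      ├─ C
      │  ├─ A *
      │  ├─ C
      │  │  └─ C
      │  │     └─ G *
      │  └─ G *
      └─ G
         └─ T
            └─ G *
               └─ A
                  └─ T *
Counting every labelled node above: 13.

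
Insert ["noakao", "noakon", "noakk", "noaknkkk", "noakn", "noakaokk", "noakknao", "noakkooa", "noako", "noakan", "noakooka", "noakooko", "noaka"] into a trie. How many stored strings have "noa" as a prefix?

13

Traverse to the node for "noa", then collect every word in that subtree.
Matches: "noaka", "noakan", "noakao", "noakaokk", "noakk", "noakknao", "noakkooa", "noakn", "noaknkkk", "noako", "noakon", "noakooka", "noakooko"
Count: 13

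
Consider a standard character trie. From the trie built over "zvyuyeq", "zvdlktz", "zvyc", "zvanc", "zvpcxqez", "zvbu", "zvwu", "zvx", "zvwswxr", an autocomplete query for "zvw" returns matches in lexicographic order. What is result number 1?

DFS of the "zvw" subtree visits, in order: "zvwswxr", "zvwu"
The 1st is zvwswxr.

zvwswxr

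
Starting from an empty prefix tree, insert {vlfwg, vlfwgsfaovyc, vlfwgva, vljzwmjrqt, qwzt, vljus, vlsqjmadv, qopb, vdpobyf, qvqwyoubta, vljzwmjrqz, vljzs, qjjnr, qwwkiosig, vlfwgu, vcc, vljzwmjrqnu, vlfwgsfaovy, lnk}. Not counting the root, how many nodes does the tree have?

Insert word by word; a character creates a node only if that edge doesn't already exist:
  "vlfwg" → 5 new (v, l, f, w, g)
  "vlfwgsfaovyc" → prefix "vlfwg" already present; 7 new (s, f, a, o, v, y, c)
  "vlfwgva" → prefix "vlfwg" already present; 2 new (v, a)
  "vljzwmjrqt" → prefix "vl" already present; 8 new (j, z, w, m, j, r, q, t)
  "qwzt" → 4 new (q, w, z, t)
  "vljus" → prefix "vlj" already present; 2 new (u, s)
  "vlsqjmadv" → prefix "vl" already present; 7 new (s, q, j, m, a, d, v)
  "qopb" → prefix "q" already present; 3 new (o, p, b)
  "vdpobyf" → prefix "v" already present; 6 new (d, p, o, b, y, f)
  "qvqwyoubta" → prefix "q" already present; 9 new (v, q, w, y, o, u, b, t, a)
  "vljzwmjrqz" → prefix "vljzwmjrq" already present; 1 new (z)
  "vljzs" → prefix "vljz" already present; 1 new (s)
  "qjjnr" → prefix "q" already present; 4 new (j, j, n, r)
  "qwwkiosig" → prefix "qw" already present; 7 new (w, k, i, o, s, i, g)
  "vlfwgu" → prefix "vlfwg" already present; 1 new (u)
  "vcc" → prefix "v" already present; 2 new (c, c)
  "vljzwmjrqnu" → prefix "vljzwmjrq" already present; 2 new (n, u)
  "vlfwgsfaovy" → prefix "vlfwgsfaovy" already present; 0 new (none)
  "lnk" → 3 new (l, n, k)
Total nodes = 5 + 7 + 2 + 8 + 4 + 2 + 7 + 3 + 6 + 9 + 1 + 1 + 4 + 7 + 1 + 2 + 2 + 0 + 3 = 74

74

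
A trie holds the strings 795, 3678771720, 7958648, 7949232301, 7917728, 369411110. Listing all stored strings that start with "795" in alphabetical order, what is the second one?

Filter for "795…" and sort: "795", "7958648"
Position 2: 7958648

7958648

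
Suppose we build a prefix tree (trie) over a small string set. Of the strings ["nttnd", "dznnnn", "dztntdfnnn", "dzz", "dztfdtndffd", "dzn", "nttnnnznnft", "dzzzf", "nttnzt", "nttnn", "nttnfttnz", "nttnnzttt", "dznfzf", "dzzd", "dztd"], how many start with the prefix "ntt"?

Walk to "ntt"; the words in its subtree are exactly those with that prefix.
Matches: "nttnd", "nttnfttnz", "nttnn", "nttnnnznnft", "nttnnzttt", "nttnzt"
Count: 6

6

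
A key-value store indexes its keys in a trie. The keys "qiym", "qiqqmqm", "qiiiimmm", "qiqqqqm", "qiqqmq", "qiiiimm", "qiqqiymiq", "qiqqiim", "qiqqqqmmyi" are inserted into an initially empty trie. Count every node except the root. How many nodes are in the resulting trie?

28

Trie structure (* marks end of a word):
(root)
└─ q
   └─ i
      ├─ i
      │  └─ i
      │     └─ i
      │        └─ m
      │           └─ m *
      │              └─ m *
      ├─ q
      │  └─ q
      │     ├─ i
      │     │  ├─ i
      │     │  │  └─ m *
      │     │  └─ y
      │     │     └─ m
      │     │        └─ i
      │     │           └─ q *
      │     ├─ m
      │     │  └─ q *
      │     │     └─ m *
      │     └─ q
      │        └─ q
      │           └─ m *
      │              └─ m
      │                 └─ y
      │                    └─ i *
      └─ y
         └─ m *
Counting every labelled node above: 28.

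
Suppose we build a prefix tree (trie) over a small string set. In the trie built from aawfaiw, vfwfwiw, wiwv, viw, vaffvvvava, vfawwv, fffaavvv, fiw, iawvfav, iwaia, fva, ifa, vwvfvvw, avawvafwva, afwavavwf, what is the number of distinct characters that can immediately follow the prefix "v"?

4

Follow the path "v" to its node, then look at its outgoing edges.
Distinct next characters after "v": a, f, i, w.
That node has 4 child edges.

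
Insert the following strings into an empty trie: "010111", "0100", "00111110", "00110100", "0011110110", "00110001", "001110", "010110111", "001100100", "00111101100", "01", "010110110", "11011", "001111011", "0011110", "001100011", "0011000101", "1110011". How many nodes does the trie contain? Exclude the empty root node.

Insert word by word; a character creates a node only if that edge doesn't already exist:
  "010111" → 6 new (0, 1, 0, 1, 1, 1)
  "0100" → prefix "010" already present; 1 new (0)
  "00111110" → prefix "0" already present; 7 new (0, 1, 1, 1, 1, 1, 0)
  "00110100" → prefix "0011" already present; 4 new (0, 1, 0, 0)
  "0011110110" → prefix "001111" already present; 4 new (0, 1, 1, 0)
  "00110001" → prefix "00110" already present; 3 new (0, 0, 1)
  "001110" → prefix "00111" already present; 1 new (0)
  "010110111" → prefix "01011" already present; 4 new (0, 1, 1, 1)
  "001100100" → prefix "001100" already present; 3 new (1, 0, 0)
  "00111101100" → prefix "0011110110" already present; 1 new (0)
  "01" → prefix "01" already present; 0 new (none)
  "010110110" → prefix "01011011" already present; 1 new (0)
  "11011" → 5 new (1, 1, 0, 1, 1)
  "001111011" → prefix "001111011" already present; 0 new (none)
  "0011110" → prefix "0011110" already present; 0 new (none)
  "001100011" → prefix "00110001" already present; 1 new (1)
  "0011000101" → prefix "00110001" already present; 2 new (0, 1)
  "1110011" → prefix "11" already present; 5 new (1, 0, 0, 1, 1)
Total nodes = 6 + 1 + 7 + 4 + 4 + 3 + 1 + 4 + 3 + 1 + 0 + 1 + 5 + 0 + 0 + 1 + 2 + 5 = 48

48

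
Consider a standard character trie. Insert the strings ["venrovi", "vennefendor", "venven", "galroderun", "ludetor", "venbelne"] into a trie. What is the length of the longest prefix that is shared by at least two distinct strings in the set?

3

The deepest shared node is where two words last agree before diverging.
e.g. "venbelne" and "vennefendor" share the prefix "ven" of length 3; no pair shares a longer one.
Longest shared-prefix length: 3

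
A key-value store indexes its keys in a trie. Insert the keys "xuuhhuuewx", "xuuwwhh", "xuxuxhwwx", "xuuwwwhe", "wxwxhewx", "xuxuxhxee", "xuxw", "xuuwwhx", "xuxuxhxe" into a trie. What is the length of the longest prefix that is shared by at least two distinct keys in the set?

8

Look for the deepest trie node that still has at least two words in its subtree.
e.g. "xuxuxhxe" and "xuxuxhxee" share the prefix "xuxuxhxe" of length 8; no pair shares a longer one.
Longest shared-prefix length: 8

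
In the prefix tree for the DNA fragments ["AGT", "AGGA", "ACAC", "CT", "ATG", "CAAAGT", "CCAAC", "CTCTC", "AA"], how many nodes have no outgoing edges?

Leaves are exactly the stored words that no other stored word extends.
Those words: "AA", "ACAC", "AGGA", "AGT", "ATG", "CAAAGT", "CCAAC", "CTCTC"
Leaf count: 8

8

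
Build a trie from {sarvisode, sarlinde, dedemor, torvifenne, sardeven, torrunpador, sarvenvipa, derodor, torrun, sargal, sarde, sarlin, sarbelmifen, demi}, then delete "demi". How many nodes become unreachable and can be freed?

A node on "demi"'s path can go only if nothing else ends at it or branches off below it.
The suffix "mi" (2 nodes) is used only by "demi"; the node for "de" still has the child "d", so pruning stops there.
Nodes removed: 2

2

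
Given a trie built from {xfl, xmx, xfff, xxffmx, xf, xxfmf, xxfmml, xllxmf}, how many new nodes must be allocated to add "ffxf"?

4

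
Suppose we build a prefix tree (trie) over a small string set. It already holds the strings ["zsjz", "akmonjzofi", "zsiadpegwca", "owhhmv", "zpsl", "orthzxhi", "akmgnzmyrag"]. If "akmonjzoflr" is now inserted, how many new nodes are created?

2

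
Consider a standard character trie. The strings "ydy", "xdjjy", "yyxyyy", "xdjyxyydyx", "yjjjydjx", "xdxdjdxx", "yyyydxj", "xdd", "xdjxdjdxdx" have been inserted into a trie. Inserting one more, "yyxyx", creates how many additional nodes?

1

The longest prefix of "yyxyx" already in the trie is "yyxy" (length 4).
New nodes needed: |"yyxyx"| − 4 = 5 − 4 = 1.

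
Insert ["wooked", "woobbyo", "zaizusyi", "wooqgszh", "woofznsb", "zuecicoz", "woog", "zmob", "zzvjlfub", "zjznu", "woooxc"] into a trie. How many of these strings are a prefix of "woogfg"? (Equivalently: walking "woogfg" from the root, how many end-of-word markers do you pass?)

Walk "woogfg" from the root; an end-of-word marker is hit whenever a stored word is a prefix of "woogfg".
Prefixes of the query that are stored words: "woog"
Count: 1

1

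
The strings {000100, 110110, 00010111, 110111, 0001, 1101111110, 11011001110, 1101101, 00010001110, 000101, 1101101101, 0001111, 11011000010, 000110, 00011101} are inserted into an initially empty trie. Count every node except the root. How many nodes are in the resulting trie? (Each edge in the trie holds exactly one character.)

44

Trace insertions, counting only characters that open a new branch:
  "000100" → 6 new (0, 0, 0, 1, 0, 0)
  "110110" → 6 new (1, 1, 0, 1, 1, 0)
  "00010111" → prefix "00010" already present; 3 new (1, 1, 1)
  "110111" → prefix "11011" already present; 1 new (1)
  "0001" → prefix "0001" already present; 0 new (none)
  "1101111110" → prefix "110111" already present; 4 new (1, 1, 1, 0)
  "11011001110" → prefix "110110" already present; 5 new (0, 1, 1, 1, 0)
  "1101101" → prefix "110110" already present; 1 new (1)
  "00010001110" → prefix "000100" already present; 5 new (0, 1, 1, 1, 0)
  "000101" → prefix "000101" already present; 0 new (none)
  "1101101101" → prefix "1101101" already present; 3 new (1, 0, 1)
  "0001111" → prefix "0001" already present; 3 new (1, 1, 1)
  "11011000010" → prefix "1101100" already present; 4 new (0, 0, 1, 0)
  "000110" → prefix "00011" already present; 1 new (0)
  "00011101" → prefix "000111" already present; 2 new (0, 1)
Total nodes = 6 + 6 + 3 + 1 + 0 + 4 + 5 + 1 + 5 + 0 + 3 + 3 + 4 + 1 + 2 = 44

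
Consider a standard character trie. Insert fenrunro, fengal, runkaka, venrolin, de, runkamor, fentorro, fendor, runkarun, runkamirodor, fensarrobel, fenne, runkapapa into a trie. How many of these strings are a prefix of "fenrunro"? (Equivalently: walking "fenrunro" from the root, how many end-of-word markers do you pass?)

1

Check each prefix of "fenrunro" against the stored set — each match is an end-marker on the path.
Prefixes of the query that are stored words: "fenrunro"
Count: 1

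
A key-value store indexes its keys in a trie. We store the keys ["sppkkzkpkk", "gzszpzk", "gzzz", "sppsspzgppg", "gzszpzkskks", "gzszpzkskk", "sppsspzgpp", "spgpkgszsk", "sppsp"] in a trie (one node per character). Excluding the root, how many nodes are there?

40

For each word, the new-node count is its length minus the longest prefix already in the trie:
  "sppkkzkpkk" → 10 new (s, p, p, k, k, z, k, p, k, k)
  "gzszpzk" → 7 new (g, z, s, z, p, z, k)
  "gzzz" → prefix "gz" already present; 2 new (z, z)
  "sppsspzgppg" → prefix "spp" already present; 8 new (s, s, p, z, g, p, p, g)
  "gzszpzkskks" → prefix "gzszpzk" already present; 4 new (s, k, k, s)
  "gzszpzkskk" → prefix "gzszpzkskk" already present; 0 new (none)
  "sppsspzgpp" → prefix "sppsspzgpp" already present; 0 new (none)
  "spgpkgszsk" → prefix "sp" already present; 8 new (g, p, k, g, s, z, s, k)
  "sppsp" → prefix "spps" already present; 1 new (p)
Total nodes = 10 + 7 + 2 + 8 + 4 + 0 + 0 + 8 + 1 = 40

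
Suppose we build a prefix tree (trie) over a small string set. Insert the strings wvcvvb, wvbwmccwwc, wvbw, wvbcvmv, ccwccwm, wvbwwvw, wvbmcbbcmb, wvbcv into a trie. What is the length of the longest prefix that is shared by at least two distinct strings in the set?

5

Equivalently: take the maximum, over all pairs, of their longest common prefix length.
"wvbcv" and "wvbcvmv" agree on "wvbcv" (5 characters) before diverging; nothing deeper is shared.
Longest shared-prefix length: 5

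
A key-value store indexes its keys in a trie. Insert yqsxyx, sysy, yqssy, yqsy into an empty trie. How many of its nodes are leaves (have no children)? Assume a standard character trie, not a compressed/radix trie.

4

Leaves are exactly the stored words that no other stored word extends.
Those words: "sysy", "yqssy", "yqsxyx", "yqsy"
Leaf count: 4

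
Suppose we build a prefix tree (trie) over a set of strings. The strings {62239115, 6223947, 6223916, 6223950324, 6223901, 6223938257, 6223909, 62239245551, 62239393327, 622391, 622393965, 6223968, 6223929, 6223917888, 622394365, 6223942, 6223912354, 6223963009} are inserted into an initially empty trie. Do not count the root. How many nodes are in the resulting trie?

Count nodes per top-level branch (shared prefixes stored once):
  '6'-branch (6223901, 6223909, 622391, 62239115, 6223912354, 6223916, 6223917888, 62239245551, 6223929, 6223938257, 62239393327, 622393965, 6223942, 622394365, 6223947, 6223950324, 6223963009, 6223968): 56 nodes
Sum: 56

56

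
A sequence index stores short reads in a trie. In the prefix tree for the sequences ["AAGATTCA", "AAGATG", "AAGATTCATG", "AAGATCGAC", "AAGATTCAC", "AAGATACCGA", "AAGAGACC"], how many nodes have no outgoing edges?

6

Leaves are exactly the stored words that no other stored word extends.
Those words: "AAGAGACC", "AAGATACCGA", "AAGATCGAC", "AAGATG", "AAGATTCAC", "AAGATTCATG"
Leaf count: 6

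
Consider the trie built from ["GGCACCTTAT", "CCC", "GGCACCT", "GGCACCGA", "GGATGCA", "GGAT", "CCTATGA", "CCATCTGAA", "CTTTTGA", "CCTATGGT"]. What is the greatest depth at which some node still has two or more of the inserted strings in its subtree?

7

The deepest shared node is where two words last agree before diverging.
"GGCACCT" and "GGCACCTTAT" agree on "GGCACCT" (7 characters) before diverging; nothing deeper is shared.
Longest shared-prefix length: 7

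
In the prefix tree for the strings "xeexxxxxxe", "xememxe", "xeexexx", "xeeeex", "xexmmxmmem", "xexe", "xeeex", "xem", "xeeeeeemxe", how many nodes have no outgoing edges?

8

Leaves are exactly the stored words that no other stored word extends.
Those words: "xeeeeeemxe", "xeeeex", "xeeex", "xeexexx", "xeexxxxxxe", "xememxe", "xexe", "xexmmxmmem"
Leaf count: 8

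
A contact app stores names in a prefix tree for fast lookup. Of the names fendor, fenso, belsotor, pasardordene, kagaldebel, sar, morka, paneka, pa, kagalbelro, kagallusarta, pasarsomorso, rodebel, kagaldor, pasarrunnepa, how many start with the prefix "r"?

1

Filter for entries beginning with "r":
Matches: "rodebel"
Count: 1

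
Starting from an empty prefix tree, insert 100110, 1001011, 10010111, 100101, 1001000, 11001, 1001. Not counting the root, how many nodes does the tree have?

16

Trie structure (* marks end of a word):
(root)
└─ 1
   ├─ 0
   │  └─ 0
   │     └─ 1 *
   │        ├─ 0
   │        │  ├─ 0
   │        │  │  └─ 0 *
   │        │  └─ 1 *
   │        │     └─ 1 *
   │        │        └─ 1 *
   │        └─ 1
   │           └─ 0 *
   └─ 1
      └─ 0
         └─ 0
            └─ 1 *
Counting every labelled node above: 16.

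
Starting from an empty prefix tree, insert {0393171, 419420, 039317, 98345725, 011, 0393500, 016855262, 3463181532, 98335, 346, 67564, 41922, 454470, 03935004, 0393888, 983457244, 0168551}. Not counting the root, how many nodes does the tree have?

64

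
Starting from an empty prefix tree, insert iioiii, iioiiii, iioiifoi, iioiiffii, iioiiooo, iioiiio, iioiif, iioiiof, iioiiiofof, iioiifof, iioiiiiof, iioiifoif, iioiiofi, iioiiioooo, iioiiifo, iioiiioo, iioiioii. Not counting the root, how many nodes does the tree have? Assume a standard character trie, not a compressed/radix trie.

33

Trie structure (* marks end of a word):
(root)
└─ i
   └─ i
      └─ o
         └─ i
            └─ i
               ├─ f *
               │  ├─ f
               │  │  └─ i
               │  │     └─ i *
               │  └─ o
               │     ├─ f *
               │     └─ i *
               │        └─ f *
               ├─ i *
               │  ├─ f
               │  │  └─ o *
               │  ├─ i *
               │  │  └─ o
               │  │     └─ f *
               │  └─ o *
               │     ├─ f
               │     │  └─ o
               │     │     └─ f *
               │     └─ o *
               │        └─ o
               │           └─ o *
               └─ o
                  ├─ f *
                  │  └─ i *
                  ├─ i
                  │  └─ i *
                  └─ o
                     └─ o *
Counting every labelled node above: 33.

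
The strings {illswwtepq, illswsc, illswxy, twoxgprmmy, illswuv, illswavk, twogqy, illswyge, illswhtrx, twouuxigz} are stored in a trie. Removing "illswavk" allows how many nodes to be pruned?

3

After clearing the end-marker at "illswavk", prune upward until reaching a node still needed by another word.
The suffix "avk" (3 nodes) is used only by "illswavk"; the node for "illsw" still has the child "w", so pruning stops there.
Nodes removed: 3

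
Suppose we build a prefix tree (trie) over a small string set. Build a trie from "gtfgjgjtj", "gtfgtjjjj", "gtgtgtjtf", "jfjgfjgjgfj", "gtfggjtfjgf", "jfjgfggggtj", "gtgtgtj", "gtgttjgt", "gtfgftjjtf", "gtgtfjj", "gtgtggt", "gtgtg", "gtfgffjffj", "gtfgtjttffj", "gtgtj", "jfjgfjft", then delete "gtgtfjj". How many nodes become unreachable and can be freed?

3

A node on "gtgtfjj"'s path can go only if nothing else ends at it or branches off below it.
The suffix "fjj" (3 nodes) is used only by "gtgtfjj"; the node for "gtgt" still has the child "g", so pruning stops there.
Nodes removed: 3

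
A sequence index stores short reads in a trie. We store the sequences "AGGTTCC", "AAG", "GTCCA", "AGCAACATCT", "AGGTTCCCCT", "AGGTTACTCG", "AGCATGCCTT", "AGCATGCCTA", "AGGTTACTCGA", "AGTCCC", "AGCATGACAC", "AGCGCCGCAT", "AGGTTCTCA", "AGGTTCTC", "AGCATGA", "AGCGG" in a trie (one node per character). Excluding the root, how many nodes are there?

Count nodes per top-level branch (shared prefixes stored once):
  'A'-branch (AAG, AGCAACATCT, AGCATGA, AGCATGACAC, AGCATGCCTA, AGCATGCCTT, AGCGCCGCAT, AGCGG, AGGTTACTCG, AGGTTACTCGA, AGGTTCC, AGGTTCCCCT, AGGTTCTC, AGGTTCTCA, AGTCCC): 52 nodes
  'G'-branch (GTCCA): 5 nodes
Sum: 57

57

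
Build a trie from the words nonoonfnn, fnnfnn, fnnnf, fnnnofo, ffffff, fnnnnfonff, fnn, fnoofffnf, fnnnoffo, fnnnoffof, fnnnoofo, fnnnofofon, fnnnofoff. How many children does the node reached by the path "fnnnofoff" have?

Walk "fnnnofoff" from the root, arriving at one node.
No stored string extends past "fnnnofoff".
That node has 0 child edges.

0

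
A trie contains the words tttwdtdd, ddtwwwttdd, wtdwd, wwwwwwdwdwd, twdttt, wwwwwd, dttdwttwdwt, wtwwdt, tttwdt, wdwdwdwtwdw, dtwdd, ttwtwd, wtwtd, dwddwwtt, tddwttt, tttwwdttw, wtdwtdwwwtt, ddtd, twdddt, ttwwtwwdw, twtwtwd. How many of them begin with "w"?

Traverse to the node for "w", then collect every word in that subtree.
Words under "w": wdwdwdwtwdw, wtdwd, wtdwtdwwwtt, wtwtd, wtwwdt, wwwwwd, wwwwwwdwdwd
Count: 7

7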